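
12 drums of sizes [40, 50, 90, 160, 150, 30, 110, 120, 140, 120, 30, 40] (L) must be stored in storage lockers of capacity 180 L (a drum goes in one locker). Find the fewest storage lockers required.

7

Total = 160 + 150 + 140 + 120 + 120 + 110 + 90 + 50 + 40 + 40 + 30 + 30 = 1080 L.
Lower bound: ⌈1080/180⌉ = 6 storage lockers.
A packing using 7 storage lockers:
  locker 1: 160 = 160
  locker 2: 150 + 30 = 180
  locker 3: 140 + 40 = 180
  locker 4: 120 + 50 = 170
  locker 5: 120 + 40 = 160
  locker 6: 110 + 30 = 140
  locker 7: 90 = 90
No arrangement into 6 storage lockers stays within capacity, so 7 is optimal.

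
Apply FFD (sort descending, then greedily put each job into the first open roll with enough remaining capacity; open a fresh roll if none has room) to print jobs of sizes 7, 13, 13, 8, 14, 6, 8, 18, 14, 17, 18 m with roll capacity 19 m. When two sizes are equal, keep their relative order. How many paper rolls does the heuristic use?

9

Sorted descending: 18, 18, 17, 14, 14, 13, 13, 8, 8, 7, 6.
  18 → roll 1 (new)  [load 18/19]
  18 → roll 2 (new)  [load 18/19]
  17 → roll 3 (new)  [load 17/19]
  14 → roll 4 (new)  [load 14/19]
  14 → roll 5 (new)  [load 14/19]
  13 → roll 6 (new)  [load 13/19]
  13 → roll 7 (new)  [load 13/19]
  8 → roll 8 (new)  [load 8/19]
  8 → roll 8  [load 16/19]
  7 → roll 9 (new)  [load 7/19]
  6 → roll 6  [load 19/19]
9 paper rolls opened.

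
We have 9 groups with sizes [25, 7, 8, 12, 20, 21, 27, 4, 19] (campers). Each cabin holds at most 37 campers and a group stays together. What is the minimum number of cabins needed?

5

Total = 27 + 25 + 21 + 20 + 19 + 12 + 8 + 7 + 4 = 143 campers.
Lower bound: ⌈143/37⌉ = 4 cabins.
Also, 5 groups each exceed 37/2 campers, and no two of those can share a cabin, so at least 5 cabins are needed.
A packing using 5 cabins:
  cabin 1: 27 + 8 = 35
  cabin 2: 25 + 12 = 37
  cabin 3: 21 + 7 + 4 = 32
  cabin 4: 20 = 20
  cabin 5: 19 = 19
This matches the lower bound, so 5 is optimal.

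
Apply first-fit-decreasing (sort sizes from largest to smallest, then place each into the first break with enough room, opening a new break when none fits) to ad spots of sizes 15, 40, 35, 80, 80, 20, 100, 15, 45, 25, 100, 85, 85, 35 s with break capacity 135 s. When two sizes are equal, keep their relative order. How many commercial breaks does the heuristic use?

6

Sorted descending: 100, 100, 85, 85, 80, 80, 45, 40, 35, 35, 25, 20, 15, 15.
  100 → break 1 (new)  [load 100/135]
  100 → break 2 (new)  [load 100/135]
  85 → break 3 (new)  [load 85/135]
  85 → break 4 (new)  [load 85/135]
  80 → break 5 (new)  [load 80/135]
  80 → break 6 (new)  [load 80/135]
  45 → break 3  [load 130/135]
  40 → break 4  [load 125/135]
  35 → break 1  [load 135/135]
  35 → break 2  [load 135/135]
  25 → break 5  [load 105/135]
  20 → break 5  [load 125/135]
  15 → break 6  [load 95/135]
  15 → break 6  [load 110/135]
6 commercial breaks opened.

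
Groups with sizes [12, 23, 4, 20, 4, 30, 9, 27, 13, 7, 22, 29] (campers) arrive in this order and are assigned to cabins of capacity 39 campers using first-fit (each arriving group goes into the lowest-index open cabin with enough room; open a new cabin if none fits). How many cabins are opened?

  12 → cabin 1 (new)  [load 12/39]
  23 → cabin 1  [load 35/39]
  4 → cabin 1  [load 39/39]
  20 → cabin 2 (new)  [load 20/39]
  4 → cabin 2  [load 24/39]
  30 → cabin 3 (new)  [load 30/39]
  9 → cabin 2  [load 33/39]
  27 → cabin 4 (new)  [load 27/39]
  13 → cabin 5 (new)  [load 13/39]
  7 → cabin 3  [load 37/39]
  22 → cabin 5  [load 35/39]
  29 → cabin 6 (new)  [load 29/39]
6 cabins opened.

6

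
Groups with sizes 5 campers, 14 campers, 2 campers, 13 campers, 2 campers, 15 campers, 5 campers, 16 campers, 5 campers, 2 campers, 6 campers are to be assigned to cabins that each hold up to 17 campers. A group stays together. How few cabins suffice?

Total = 16 + 15 + 14 + 13 + 6 + 5 + 5 + 5 + 2 + 2 + 2 = 85 campers.
Lower bound: ⌈85/17⌉ = 5 cabins.
A packing using 6 cabins:
  cabin 1: 16 = 16
  cabin 2: 15 + 2 = 17
  cabin 3: 14 + 2 = 16
  cabin 4: 13 + 2 = 15
  cabin 5: 6 + 5 + 5 = 16
  cabin 6: 5 = 5
No arrangement into 5 cabins stays within capacity, so 6 is optimal.

6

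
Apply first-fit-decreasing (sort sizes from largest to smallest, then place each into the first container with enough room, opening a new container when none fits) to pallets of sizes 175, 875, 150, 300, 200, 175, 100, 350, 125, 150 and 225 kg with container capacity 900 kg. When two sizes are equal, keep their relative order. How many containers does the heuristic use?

4

Sorted descending: 875, 350, 300, 225, 200, 175, 175, 150, 150, 125, 100.
  875 → container 1 (new)  [load 875/900]
  350 → container 2 (new)  [load 350/900]
  300 → container 2  [load 650/900]
  225 → container 2  [load 875/900]
  200 → container 3 (new)  [load 200/900]
  175 → container 3  [load 375/900]
  175 → container 3  [load 550/900]
  150 → container 3  [load 700/900]
  150 → container 3  [load 850/900]
  125 → container 4 (new)  [load 125/900]
  100 → container 4  [load 225/900]
4 containers opened.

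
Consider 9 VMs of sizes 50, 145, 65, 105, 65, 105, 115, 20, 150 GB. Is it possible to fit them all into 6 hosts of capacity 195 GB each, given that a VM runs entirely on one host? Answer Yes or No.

Yes

A valid assignment using 5 hosts:
  host 1: 150 + 20 = 170
  host 2: 145 + 50 = 195
  host 3: 115 + 65 = 180
  host 4: 105 + 65 = 170
  host 5: 105 = 105
That uses only 5 ≤ 6, so 6 hosts are enough.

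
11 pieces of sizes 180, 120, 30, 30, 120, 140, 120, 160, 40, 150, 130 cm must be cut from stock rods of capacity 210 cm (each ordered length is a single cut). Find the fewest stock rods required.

8

Total = 180 + 160 + 150 + 140 + 130 + 120 + 120 + 120 + 40 + 30 + 30 = 1220 cm.
Lower bound: ⌈1220/210⌉ = 6 stock rods.
Also, 8 pieces each exceed 105 cm, and no two of those can share a stock rod, so at least 8 stock rods are needed.
A packing using 8 stock rods:
  stock rod 1: 180 + 30 = 210
  stock rod 2: 160 + 40 = 200
  stock rod 3: 150 + 30 = 180
  stock rod 4: 140 = 140
  stock rod 5: 130 = 130
  stock rod 6: 120 = 120
  stock rod 7: 120 = 120
  stock rod 8: 120 = 120
This matches the lower bound, so 8 is optimal.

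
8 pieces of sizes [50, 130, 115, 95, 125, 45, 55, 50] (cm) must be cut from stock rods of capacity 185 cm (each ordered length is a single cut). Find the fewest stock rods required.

Total = 130 + 125 + 115 + 95 + 55 + 50 + 50 + 45 = 665 cm.
Lower bound: ⌈665/185⌉ = 4 stock rods.
A packing using 4 stock rods:
  stock rod 1: 130 + 55 = 185
  stock rod 2: 125 + 50 = 175
  stock rod 3: 115 + 50 = 165
  stock rod 4: 95 + 45 = 140
This matches the lower bound, so 4 is optimal.

4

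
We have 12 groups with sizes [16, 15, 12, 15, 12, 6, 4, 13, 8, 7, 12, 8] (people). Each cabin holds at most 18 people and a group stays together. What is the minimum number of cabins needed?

Total = 16 + 15 + 15 + 13 + 12 + 12 + 12 + 8 + 8 + 7 + 6 + 4 = 128 people.
Lower bound: ⌈128/18⌉ = 8 cabins.
A packing using 9 cabins:
  cabin 1: 16 = 16
  cabin 2: 15 = 15
  cabin 3: 15 = 15
  cabin 4: 13 + 4 = 17
  cabin 5: 12 + 6 = 18
  cabin 6: 12 = 12
  cabin 7: 12 = 12
  cabin 8: 8 + 8 = 16
  cabin 9: 7 = 7
No arrangement into 8 cabins stays within capacity, so 9 is optimal.

9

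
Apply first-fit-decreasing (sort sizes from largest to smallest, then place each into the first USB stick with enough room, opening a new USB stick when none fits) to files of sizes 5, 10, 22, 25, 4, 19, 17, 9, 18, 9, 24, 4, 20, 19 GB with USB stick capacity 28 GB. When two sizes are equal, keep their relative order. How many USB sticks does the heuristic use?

Sorted descending: 25, 24, 22, 20, 19, 19, 18, 17, 10, 9, 9, 5, 4, 4.
  25 → USB stick 1 (new)  [load 25/28]
  24 → USB stick 2 (new)  [load 24/28]
  22 → USB stick 3 (new)  [load 22/28]
  20 → USB stick 4 (new)  [load 20/28]
  19 → USB stick 5 (new)  [load 19/28]
  19 → USB stick 6 (new)  [load 19/28]
  18 → USB stick 7 (new)  [load 18/28]
  17 → USB stick 8 (new)  [load 17/28]
  10 → USB stick 7  [load 28/28]
  9 → USB stick 5  [load 28/28]
  9 → USB stick 6  [load 28/28]
  5 → USB stick 3  [load 27/28]
  4 → USB stick 2  [load 28/28]
  4 → USB stick 4  [load 24/28]
8 USB sticks opened.

8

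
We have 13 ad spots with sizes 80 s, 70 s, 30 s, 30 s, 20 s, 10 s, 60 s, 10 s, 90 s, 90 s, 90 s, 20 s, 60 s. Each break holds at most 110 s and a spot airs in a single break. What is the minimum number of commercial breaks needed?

Total = 90 + 90 + 90 + 80 + 70 + 60 + 60 + 30 + 30 + 20 + 20 + 10 + 10 = 660 s.
Lower bound: ⌈660/110⌉ = 6 commercial breaks.
Also, 7 ad spots each exceed 55 s, and no two of those can share a break, so at least 7 commercial breaks are needed.
A packing using 7 commercial breaks:
  break 1: 90 + 20 = 110
  break 2: 90 + 20 = 110
  break 3: 90 + 10 + 10 = 110
  break 4: 80 + 30 = 110
  break 5: 70 + 30 = 100
  break 6: 60 = 60
  break 7: 60 = 60
This matches the lower bound, so 7 is optimal.

7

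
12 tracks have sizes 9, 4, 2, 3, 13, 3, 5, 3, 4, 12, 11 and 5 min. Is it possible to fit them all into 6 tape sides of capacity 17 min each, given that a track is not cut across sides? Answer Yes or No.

Yes

A valid assignment using 5 tape sides:
  side 1: 13 + 4 = 17
  side 2: 12 + 5 = 17
  side 3: 11 + 5 = 16
  side 4: 9 + 4 + 3 = 16
  side 5: 3 + 3 + 2 = 8
That uses only 5 ≤ 6, so 6 tape sides are enough.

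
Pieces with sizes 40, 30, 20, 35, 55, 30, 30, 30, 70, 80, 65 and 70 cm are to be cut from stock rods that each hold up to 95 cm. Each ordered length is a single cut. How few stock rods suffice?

Total = 80 + 70 + 70 + 65 + 55 + 40 + 35 + 30 + 30 + 30 + 30 + 20 = 555 cm.
Lower bound: ⌈555/95⌉ = 6 stock rods.
A packing using 7 stock rods:
  stock rod 1: 80 = 80
  stock rod 2: 70 + 20 = 90
  stock rod 3: 70 = 70
  stock rod 4: 65 + 30 = 95
  stock rod 5: 55 + 40 = 95
  stock rod 6: 35 + 30 + 30 = 95
  stock rod 7: 30 = 30
No arrangement into 6 stock rods stays within capacity, so 7 is optimal.

7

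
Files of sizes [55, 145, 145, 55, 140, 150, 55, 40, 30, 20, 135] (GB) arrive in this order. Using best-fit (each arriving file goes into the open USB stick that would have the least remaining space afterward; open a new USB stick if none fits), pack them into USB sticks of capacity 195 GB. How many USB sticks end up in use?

6

  55 → USB stick 1 (new)  [load 55/195]
  145 → USB stick 2 (new)  [load 145/195]
  145 → USB stick 3 (new)  [load 145/195]
  55 → USB stick 1  [load 110/195]
  140 → USB stick 4 (new)  [load 140/195]
  150 → USB stick 5 (new)  [load 150/195]
  55 → USB stick 4  [load 195/195]
  40 → USB stick 5  [load 190/195]
  30 → USB stick 2  [load 175/195]
  20 → USB stick 2  [load 195/195]
  135 → USB stick 6 (new)  [load 135/195]
6 USB sticks opened.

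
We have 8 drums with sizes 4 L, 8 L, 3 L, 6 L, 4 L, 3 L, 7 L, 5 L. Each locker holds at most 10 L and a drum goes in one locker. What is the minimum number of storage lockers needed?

Total = 8 + 7 + 6 + 5 + 4 + 4 + 3 + 3 = 40 L.
Lower bound: ⌈40/10⌉ = 4 storage lockers.
A packing using 5 storage lockers:
  locker 1: 8 = 8
  locker 2: 7 + 3 = 10
  locker 3: 6 + 4 = 10
  locker 4: 5 + 4 = 9
  locker 5: 3 = 3
No arrangement into 4 storage lockers stays within capacity, so 5 is optimal.

5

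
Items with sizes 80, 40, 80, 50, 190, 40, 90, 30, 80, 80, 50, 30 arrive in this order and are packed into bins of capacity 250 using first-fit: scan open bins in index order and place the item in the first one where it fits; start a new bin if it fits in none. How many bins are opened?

  80 → bin 1 (new)  [load 80/250]
  40 → bin 1  [load 120/250]
  80 → bin 1  [load 200/250]
  50 → bin 1  [load 250/250]
  190 → bin 2 (new)  [load 190/250]
  40 → bin 2  [load 230/250]
  90 → bin 3 (new)  [load 90/250]
  30 → bin 3  [load 120/250]
  80 → bin 3  [load 200/250]
  80 → bin 4 (new)  [load 80/250]
  50 → bin 3  [load 250/250]
  30 → bin 4  [load 110/250]
4 bins opened.

4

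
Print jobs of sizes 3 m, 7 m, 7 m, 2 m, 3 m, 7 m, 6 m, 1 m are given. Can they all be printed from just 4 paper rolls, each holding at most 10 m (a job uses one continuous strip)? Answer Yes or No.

Yes

A valid assignment using 4 paper rolls:
  roll 1: 7 + 3 = 10
  roll 2: 7 + 3 = 10
  roll 3: 7 + 2 + 1 = 10
  roll 4: 6 = 6
Every load is within 10 m, so 4 paper rolls suffice.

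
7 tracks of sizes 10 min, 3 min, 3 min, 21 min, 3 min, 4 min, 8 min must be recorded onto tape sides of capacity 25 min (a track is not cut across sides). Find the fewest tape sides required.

Total = 21 + 10 + 8 + 4 + 3 + 3 + 3 = 52 min.
Lower bound: ⌈52/25⌉ = 3 tape sides.
A packing using 3 tape sides:
  side 1: 21 + 4 = 25
  side 2: 10 + 8 + 3 + 3 = 24
  side 3: 3 = 3
This matches the lower bound, so 3 is optimal.

3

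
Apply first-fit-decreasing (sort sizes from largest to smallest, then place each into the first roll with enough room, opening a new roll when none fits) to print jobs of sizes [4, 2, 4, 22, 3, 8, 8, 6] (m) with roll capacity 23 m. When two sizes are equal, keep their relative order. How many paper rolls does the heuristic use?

3

Sorted descending: 22, 8, 8, 6, 4, 4, 3, 2.
  22 → roll 1 (new)  [load 22/23]
  8 → roll 2 (new)  [load 8/23]
  8 → roll 2  [load 16/23]
  6 → roll 2  [load 22/23]
  4 → roll 3 (new)  [load 4/23]
  4 → roll 3  [load 8/23]
  3 → roll 3  [load 11/23]
  2 → roll 3  [load 13/23]
3 paper rolls opened.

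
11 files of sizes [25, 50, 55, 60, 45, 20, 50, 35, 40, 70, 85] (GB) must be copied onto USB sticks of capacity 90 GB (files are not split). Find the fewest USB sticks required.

7

Total = 85 + 70 + 60 + 55 + 50 + 50 + 45 + 40 + 35 + 25 + 20 = 535 GB.
Lower bound: ⌈535/90⌉ = 6 USB sticks.
A packing using 7 USB sticks:
  USB stick 1: 85 = 85
  USB stick 2: 70 + 20 = 90
  USB stick 3: 60 + 25 = 85
  USB stick 4: 55 + 35 = 90
  USB stick 5: 50 + 40 = 90
  USB stick 6: 50 = 50
  USB stick 7: 45 = 45
No arrangement into 6 USB sticks stays within capacity, so 7 is optimal.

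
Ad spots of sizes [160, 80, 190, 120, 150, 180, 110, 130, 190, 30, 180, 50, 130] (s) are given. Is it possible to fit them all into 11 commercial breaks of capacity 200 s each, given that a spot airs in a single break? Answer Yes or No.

A valid assignment using 10 commercial breaks:
  break 1: 190 = 190
  break 2: 190 = 190
  break 3: 180 = 180
  break 4: 180 = 180
  break 5: 160 + 30 = 190
  break 6: 150 + 50 = 200
  break 7: 130 = 130
  break 8: 130 = 130
  break 9: 120 + 80 = 200
  break 10: 110 = 110
That uses only 10 ≤ 11, so 11 commercial breaks are enough.

Yes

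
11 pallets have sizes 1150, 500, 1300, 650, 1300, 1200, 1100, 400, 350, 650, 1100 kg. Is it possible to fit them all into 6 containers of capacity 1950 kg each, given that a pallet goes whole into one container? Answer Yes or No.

A valid assignment using 6 containers:
  container 1: 1300 + 650 = 1950
  container 2: 1300 + 650 = 1950
  container 3: 1200 + 500 = 1700
  container 4: 1150 + 400 + 350 = 1900
  container 5: 1100 = 1100
  container 6: 1100 = 1100
Every load is within 1950 kg, so 6 containers suffice.

Yes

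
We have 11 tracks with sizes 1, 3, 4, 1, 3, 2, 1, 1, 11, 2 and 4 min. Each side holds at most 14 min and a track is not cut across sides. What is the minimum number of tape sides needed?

Total = 11 + 4 + 4 + 3 + 3 + 2 + 2 + 1 + 1 + 1 + 1 = 33 min.
Lower bound: ⌈33/14⌉ = 3 tape sides.
A packing using 3 tape sides:
  side 1: 11 + 3 = 14
  side 2: 4 + 4 + 3 + 2 + 1 = 14
  side 3: 2 + 1 + 1 + 1 = 5
This matches the lower bound, so 3 is optimal.

3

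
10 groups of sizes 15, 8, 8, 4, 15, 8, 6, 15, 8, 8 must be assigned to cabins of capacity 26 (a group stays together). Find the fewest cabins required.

4

Total = 15 + 15 + 15 + 8 + 8 + 8 + 8 + 8 + 6 + 4 = 95.
Lower bound: ⌈95/26⌉ = 4 cabins.
A packing using 4 cabins:
  cabin 1: 15 + 8 = 23
  cabin 2: 15 + 8 = 23
  cabin 3: 15 + 8 = 23
  cabin 4: 8 + 8 + 6 + 4 = 26
This matches the lower bound, so 4 is optimal.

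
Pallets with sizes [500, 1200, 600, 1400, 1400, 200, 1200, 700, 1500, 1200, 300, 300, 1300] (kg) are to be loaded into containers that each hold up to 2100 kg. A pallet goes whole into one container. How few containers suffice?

Total = 1500 + 1400 + 1400 + 1300 + 1200 + 1200 + 1200 + 700 + 600 + 500 + 300 + 300 + 200 = 11800 kg.
Lower bound: ⌈11800/2100⌉ = 6 containers.
Also, 7 pallets each exceed 1050 kg, and no two of those can share a container, so at least 7 containers are needed.
A packing using 7 containers:
  container 1: 1500 + 600 = 2100
  container 2: 1400 + 700 = 2100
  container 3: 1400 + 500 + 200 = 2100
  container 4: 1300 + 300 + 300 = 1900
  container 5: 1200 = 1200
  container 6: 1200 = 1200
  container 7: 1200 = 1200
This matches the lower bound, so 7 is optimal.

7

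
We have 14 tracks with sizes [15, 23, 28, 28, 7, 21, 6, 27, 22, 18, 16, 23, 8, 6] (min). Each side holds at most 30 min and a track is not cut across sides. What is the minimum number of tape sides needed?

Total = 28 + 28 + 27 + 23 + 23 + 22 + 21 + 18 + 16 + 15 + 8 + 7 + 6 + 6 = 248 min.
Lower bound: ⌈248/30⌉ = 9 tape sides.
A packing using 10 tape sides:
  side 1: 28 = 28
  side 2: 28 = 28
  side 3: 27 = 27
  side 4: 23 + 7 = 30
  side 5: 23 + 6 = 29
  side 6: 22 + 8 = 30
  side 7: 21 + 6 = 27
  side 8: 18 = 18
  side 9: 16 = 16
  side 10: 15 = 15
No arrangement into 9 tape sides stays within capacity, so 10 is optimal.

10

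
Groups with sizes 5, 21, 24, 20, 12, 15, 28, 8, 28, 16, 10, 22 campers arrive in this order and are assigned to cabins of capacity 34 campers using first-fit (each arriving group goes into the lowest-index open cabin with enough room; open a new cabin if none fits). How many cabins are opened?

  5 → cabin 1 (new)  [load 5/34]
  21 → cabin 1  [load 26/34]
  24 → cabin 2 (new)  [load 24/34]
  20 → cabin 3 (new)  [load 20/34]
  12 → cabin 3  [load 32/34]
  15 → cabin 4 (new)  [load 15/34]
  28 → cabin 5 (new)  [load 28/34]
  8 → cabin 1  [load 34/34]
  28 → cabin 6 (new)  [load 28/34]
  16 → cabin 4  [load 31/34]
  10 → cabin 2  [load 34/34]
  22 → cabin 7 (new)  [load 22/34]
7 cabins opened.

7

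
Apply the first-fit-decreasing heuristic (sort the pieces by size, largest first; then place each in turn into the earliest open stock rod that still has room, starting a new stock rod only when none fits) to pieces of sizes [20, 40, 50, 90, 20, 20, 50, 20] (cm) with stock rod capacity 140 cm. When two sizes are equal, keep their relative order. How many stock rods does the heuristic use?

3

Sorted descending: 90, 50, 50, 40, 20, 20, 20, 20.
  90 → stock rod 1 (new)  [load 90/140]
  50 → stock rod 1  [load 140/140]
  50 → stock rod 2 (new)  [load 50/140]
  40 → stock rod 2  [load 90/140]
  20 → stock rod 2  [load 110/140]
  20 → stock rod 2  [load 130/140]
  20 → stock rod 3 (new)  [load 20/140]
  20 → stock rod 3  [load 40/140]
3 stock rods opened.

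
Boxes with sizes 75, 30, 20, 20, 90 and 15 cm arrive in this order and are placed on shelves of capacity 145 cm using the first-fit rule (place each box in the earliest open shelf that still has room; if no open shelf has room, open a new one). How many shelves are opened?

2

  75 → shelf 1 (new)  [load 75/145]
  30 → shelf 1  [load 105/145]
  20 → shelf 1  [load 125/145]
  20 → shelf 1  [load 145/145]
  90 → shelf 2 (new)  [load 90/145]
  15 → shelf 2  [load 105/145]
2 shelves opened.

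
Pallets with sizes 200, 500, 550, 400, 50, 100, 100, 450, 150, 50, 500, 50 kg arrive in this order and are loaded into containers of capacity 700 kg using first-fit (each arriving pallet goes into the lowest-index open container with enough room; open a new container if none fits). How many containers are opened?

  200 → container 1 (new)  [load 200/700]
  500 → container 1  [load 700/700]
  550 → container 2 (new)  [load 550/700]
  400 → container 3 (new)  [load 400/700]
  50 → container 2  [load 600/700]
  100 → container 2  [load 700/700]
  100 → container 3  [load 500/700]
  450 → container 4 (new)  [load 450/700]
  150 → container 3  [load 650/700]
  50 → container 3  [load 700/700]
  500 → container 5 (new)  [load 500/700]
  50 → container 4  [load 500/700]
5 containers opened.

5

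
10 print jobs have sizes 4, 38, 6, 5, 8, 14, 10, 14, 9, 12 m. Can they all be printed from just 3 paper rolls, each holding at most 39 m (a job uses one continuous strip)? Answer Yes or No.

Total = 120 m; ⌈120/39⌉ = 4.
At least 4 paper rolls are required, but only 3 are allowed.

No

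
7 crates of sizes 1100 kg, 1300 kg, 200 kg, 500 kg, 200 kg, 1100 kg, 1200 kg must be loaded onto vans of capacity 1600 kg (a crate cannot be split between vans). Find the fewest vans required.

4

Total = 1300 + 1200 + 1100 + 1100 + 500 + 200 + 200 = 5600 kg.
Lower bound: ⌈5600/1600⌉ = 4 vans.
A packing using 4 vans:
  van 1: 1300 + 200 = 1500
  van 2: 1200 + 200 = 1400
  van 3: 1100 + 500 = 1600
  van 4: 1100 = 1100
This matches the lower bound, so 4 is optimal.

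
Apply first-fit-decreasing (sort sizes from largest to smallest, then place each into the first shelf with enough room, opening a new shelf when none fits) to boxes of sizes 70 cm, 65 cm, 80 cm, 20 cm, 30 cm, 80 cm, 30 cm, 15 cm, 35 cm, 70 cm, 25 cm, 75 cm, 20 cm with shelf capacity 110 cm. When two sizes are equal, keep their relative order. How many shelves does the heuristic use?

Sorted descending: 80, 80, 75, 70, 70, 65, 35, 30, 30, 25, 20, 20, 15.
  80 → shelf 1 (new)  [load 80/110]
  80 → shelf 2 (new)  [load 80/110]
  75 → shelf 3 (new)  [load 75/110]
  70 → shelf 4 (new)  [load 70/110]
  70 → shelf 5 (new)  [load 70/110]
  65 → shelf 6 (new)  [load 65/110]
  35 → shelf 3  [load 110/110]
  30 → shelf 1  [load 110/110]
  30 → shelf 2  [load 110/110]
  25 → shelf 4  [load 95/110]
  20 → shelf 5  [load 90/110]
  20 → shelf 5  [load 110/110]
  15 → shelf 4  [load 110/110]
6 shelves opened.

6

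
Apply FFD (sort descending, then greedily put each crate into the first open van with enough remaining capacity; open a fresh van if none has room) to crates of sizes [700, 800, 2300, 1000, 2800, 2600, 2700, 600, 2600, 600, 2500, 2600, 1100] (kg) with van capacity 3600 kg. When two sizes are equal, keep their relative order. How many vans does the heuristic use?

7

Sorted descending: 2800, 2700, 2600, 2600, 2600, 2500, 2300, 1100, 1000, 800, 700, 600, 600.
  2800 → van 1 (new)  [load 2800/3600]
  2700 → van 2 (new)  [load 2700/3600]
  2600 → van 3 (new)  [load 2600/3600]
  2600 → van 4 (new)  [load 2600/3600]
  2600 → van 5 (new)  [load 2600/3600]
  2500 → van 6 (new)  [load 2500/3600]
  2300 → van 7 (new)  [load 2300/3600]
  1100 → van 6  [load 3600/3600]
  1000 → van 3  [load 3600/3600]
  800 → van 1  [load 3600/3600]
  700 → van 2  [load 3400/3600]
  600 → van 4  [load 3200/3600]
  600 → van 5  [load 3200/3600]
7 vans opened.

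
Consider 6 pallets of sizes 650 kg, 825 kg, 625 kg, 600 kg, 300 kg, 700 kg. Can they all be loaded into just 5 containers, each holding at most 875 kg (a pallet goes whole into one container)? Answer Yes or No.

Total = 3700 kg; ⌈3700/875⌉ = 5.
The bound of 5 does not rule out 5, but exhaustive search shows no assignment into 5 containers of capacity 875 kg exists — the minimum is 6.

No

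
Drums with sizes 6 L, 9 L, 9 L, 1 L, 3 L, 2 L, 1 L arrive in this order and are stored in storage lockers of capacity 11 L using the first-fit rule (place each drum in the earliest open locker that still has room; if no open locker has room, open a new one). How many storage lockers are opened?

  6 → locker 1 (new)  [load 6/11]
  9 → locker 2 (new)  [load 9/11]
  9 → locker 3 (new)  [load 9/11]
  1 → locker 1  [load 7/11]
  3 → locker 1  [load 10/11]
  2 → locker 2  [load 11/11]
  1 → locker 1  [load 11/11]
3 storage lockers opened.

3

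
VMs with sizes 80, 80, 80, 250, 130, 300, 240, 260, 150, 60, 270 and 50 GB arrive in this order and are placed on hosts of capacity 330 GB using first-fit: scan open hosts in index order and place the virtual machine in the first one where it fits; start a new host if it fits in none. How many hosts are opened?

7

  80 → host 1 (new)  [load 80/330]
  80 → host 1  [load 160/330]
  80 → host 1  [load 240/330]
  250 → host 2 (new)  [load 250/330]
  130 → host 3 (new)  [load 130/330]
  300 → host 4 (new)  [load 300/330]
  240 → host 5 (new)  [load 240/330]
  260 → host 6 (new)  [load 260/330]
  150 → host 3  [load 280/330]
  60 → host 1  [load 300/330]
  270 → host 7 (new)  [load 270/330]
  50 → host 2  [load 300/330]
7 hosts opened.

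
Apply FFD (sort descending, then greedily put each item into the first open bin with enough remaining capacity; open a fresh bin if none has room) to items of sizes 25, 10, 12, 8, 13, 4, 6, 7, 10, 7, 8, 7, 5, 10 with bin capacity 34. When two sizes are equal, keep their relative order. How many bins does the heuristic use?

4

Sorted descending: 25, 13, 12, 10, 10, 10, 8, 8, 7, 7, 7, 6, 5, 4.
  25 → bin 1 (new)  [load 25/34]
  13 → bin 2 (new)  [load 13/34]
  12 → bin 2  [load 25/34]
  10 → bin 3 (new)  [load 10/34]
  10 → bin 3  [load 20/34]
  10 → bin 3  [load 30/34]
  8 → bin 1  [load 33/34]
  8 → bin 2  [load 33/34]
  7 → bin 4 (new)  [load 7/34]
  7 → bin 4  [load 14/34]
  7 → bin 4  [load 21/34]
  6 → bin 4  [load 27/34]
  5 → bin 4  [load 32/34]
  4 → bin 3  [load 34/34]
4 bins opened.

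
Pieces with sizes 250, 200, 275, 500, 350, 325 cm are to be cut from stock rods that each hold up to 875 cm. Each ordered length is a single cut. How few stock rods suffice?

Total = 500 + 350 + 325 + 275 + 250 + 200 = 1900 cm.
Lower bound: ⌈1900/875⌉ = 3 stock rods.
A packing using 3 stock rods:
  stock rod 1: 500 + 350 = 850
  stock rod 2: 325 + 275 + 250 = 850
  stock rod 3: 200 = 200
This matches the lower bound, so 3 is optimal.

3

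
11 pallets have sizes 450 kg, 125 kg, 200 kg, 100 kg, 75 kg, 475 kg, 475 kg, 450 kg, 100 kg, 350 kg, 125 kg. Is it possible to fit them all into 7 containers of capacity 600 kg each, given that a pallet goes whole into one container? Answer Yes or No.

A valid assignment using 6 containers:
  container 1: 475 + 125 = 600
  container 2: 475 + 125 = 600
  container 3: 450 + 100 = 550
  container 4: 450 + 100 = 550
  container 5: 350 + 200 = 550
  container 6: 75 = 75
That uses only 6 ≤ 7, so 7 containers are enough.

Yes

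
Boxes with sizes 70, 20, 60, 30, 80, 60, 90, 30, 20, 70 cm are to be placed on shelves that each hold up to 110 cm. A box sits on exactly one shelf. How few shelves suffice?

6

Total = 90 + 80 + 70 + 70 + 60 + 60 + 30 + 30 + 20 + 20 = 530 cm.
Lower bound: ⌈530/110⌉ = 5 shelves.
Also, 6 boxes each exceed 55 cm, and no two of those can share a shelf, so at least 6 shelves are needed.
A packing using 6 shelves:
  shelf 1: 90 + 20 = 110
  shelf 2: 80 + 30 = 110
  shelf 3: 70 + 30 = 100
  shelf 4: 70 + 20 = 90
  shelf 5: 60 = 60
  shelf 6: 60 = 60
This matches the lower bound, so 6 is optimal.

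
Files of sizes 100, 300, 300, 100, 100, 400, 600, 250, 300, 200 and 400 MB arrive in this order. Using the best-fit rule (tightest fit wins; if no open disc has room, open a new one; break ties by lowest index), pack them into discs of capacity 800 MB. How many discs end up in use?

4

  100 → disc 1 (new)  [load 100/800]
  300 → disc 1  [load 400/800]
  300 → disc 1  [load 700/800]
  100 → disc 1  [load 800/800]
  100 → disc 2 (new)  [load 100/800]
  400 → disc 2  [load 500/800]
  600 → disc 3 (new)  [load 600/800]
  250 → disc 2  [load 750/800]
  300 → disc 4 (new)  [load 300/800]
  200 → disc 3  [load 800/800]
  400 → disc 4  [load 700/800]
4 discs opened.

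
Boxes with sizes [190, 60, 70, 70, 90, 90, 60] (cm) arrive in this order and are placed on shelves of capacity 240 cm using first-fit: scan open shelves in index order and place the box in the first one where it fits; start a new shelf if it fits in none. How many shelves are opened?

3

  190 → shelf 1 (new)  [load 190/240]
  60 → shelf 2 (new)  [load 60/240]
  70 → shelf 2  [load 130/240]
  70 → shelf 2  [load 200/240]
  90 → shelf 3 (new)  [load 90/240]
  90 → shelf 3  [load 180/240]
  60 → shelf 3  [load 240/240]
3 shelves opened.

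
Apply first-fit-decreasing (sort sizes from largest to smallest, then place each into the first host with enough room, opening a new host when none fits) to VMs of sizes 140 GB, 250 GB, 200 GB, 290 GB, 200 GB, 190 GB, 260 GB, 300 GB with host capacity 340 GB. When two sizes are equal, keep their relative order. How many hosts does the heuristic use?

Sorted descending: 300, 290, 260, 250, 200, 200, 190, 140.
  300 → host 1 (new)  [load 300/340]
  290 → host 2 (new)  [load 290/340]
  260 → host 3 (new)  [load 260/340]
  250 → host 4 (new)  [load 250/340]
  200 → host 5 (new)  [load 200/340]
  200 → host 6 (new)  [load 200/340]
  190 → host 7 (new)  [load 190/340]
  140 → host 5  [load 340/340]
7 hosts opened.

7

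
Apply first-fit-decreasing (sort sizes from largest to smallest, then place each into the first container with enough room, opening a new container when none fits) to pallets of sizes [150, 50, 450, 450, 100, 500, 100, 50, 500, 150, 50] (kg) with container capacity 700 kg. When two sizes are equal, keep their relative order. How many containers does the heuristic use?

Sorted descending: 500, 500, 450, 450, 150, 150, 100, 100, 50, 50, 50.
  500 → container 1 (new)  [load 500/700]
  500 → container 2 (new)  [load 500/700]
  450 → container 3 (new)  [load 450/700]
  450 → container 4 (new)  [load 450/700]
  150 → container 1  [load 650/700]
  150 → container 2  [load 650/700]
  100 → container 3  [load 550/700]
  100 → container 3  [load 650/700]
  50 → container 1  [load 700/700]
  50 → container 2  [load 700/700]
  50 → container 3  [load 700/700]
4 containers opened.

4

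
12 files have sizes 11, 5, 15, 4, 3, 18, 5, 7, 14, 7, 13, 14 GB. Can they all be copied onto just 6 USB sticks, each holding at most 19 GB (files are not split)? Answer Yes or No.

Total = 116 GB; ⌈116/19⌉ = 7.
At least 7 USB sticks are required, but only 6 are allowed.

No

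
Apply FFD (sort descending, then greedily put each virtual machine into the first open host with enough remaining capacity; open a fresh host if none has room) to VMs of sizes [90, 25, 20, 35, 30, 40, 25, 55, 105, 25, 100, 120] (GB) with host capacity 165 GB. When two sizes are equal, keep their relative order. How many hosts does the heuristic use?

Sorted descending: 120, 105, 100, 90, 55, 40, 35, 30, 25, 25, 25, 20.
  120 → host 1 (new)  [load 120/165]
  105 → host 2 (new)  [load 105/165]
  100 → host 3 (new)  [load 100/165]
  90 → host 4 (new)  [load 90/165]
  55 → host 2  [load 160/165]
  40 → host 1  [load 160/165]
  35 → host 3  [load 135/165]
  30 → host 3  [load 165/165]
  25 → host 4  [load 115/165]
  25 → host 4  [load 140/165]
  25 → host 4  [load 165/165]
  20 → host 5 (new)  [load 20/165]
5 hosts opened.

5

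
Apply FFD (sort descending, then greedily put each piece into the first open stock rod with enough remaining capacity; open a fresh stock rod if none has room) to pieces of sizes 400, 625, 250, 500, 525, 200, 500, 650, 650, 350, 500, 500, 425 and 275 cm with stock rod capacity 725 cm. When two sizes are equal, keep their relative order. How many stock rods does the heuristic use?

Sorted descending: 650, 650, 625, 525, 500, 500, 500, 500, 425, 400, 350, 275, 250, 200.
  650 → stock rod 1 (new)  [load 650/725]
  650 → stock rod 2 (new)  [load 650/725]
  625 → stock rod 3 (new)  [load 625/725]
  525 → stock rod 4 (new)  [load 525/725]
  500 → stock rod 5 (new)  [load 500/725]
  500 → stock rod 6 (new)  [load 500/725]
  500 → stock rod 7 (new)  [load 500/725]
  500 → stock rod 8 (new)  [load 500/725]
  425 → stock rod 9 (new)  [load 425/725]
  400 → stock rod 10 (new)  [load 400/725]
  350 → stock rod 11 (new)  [load 350/725]
  275 → stock rod 9  [load 700/725]
  250 → stock rod 10  [load 650/725]
  200 → stock rod 4  [load 725/725]
11 stock rods opened.

11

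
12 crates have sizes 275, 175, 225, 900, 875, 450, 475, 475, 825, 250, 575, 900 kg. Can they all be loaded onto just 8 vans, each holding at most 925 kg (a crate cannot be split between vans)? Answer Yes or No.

A valid assignment using 8 vans:
  van 1: 900 = 900
  van 2: 900 = 900
  van 3: 875 = 875
  van 4: 825 = 825
  van 5: 575 + 275 = 850
  van 6: 475 + 450 = 925
  van 7: 475 + 250 + 175 = 900
  van 8: 225 = 225
Every load is within 925 kg, so 8 vans suffice.

Yes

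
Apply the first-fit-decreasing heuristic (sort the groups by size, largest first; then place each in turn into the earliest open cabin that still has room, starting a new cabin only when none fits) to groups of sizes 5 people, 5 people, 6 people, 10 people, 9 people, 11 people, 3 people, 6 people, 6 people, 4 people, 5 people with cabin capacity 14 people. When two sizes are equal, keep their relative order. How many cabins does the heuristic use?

6

Sorted descending: 11, 10, 9, 6, 6, 6, 5, 5, 5, 4, 3.
  11 → cabin 1 (new)  [load 11/14]
  10 → cabin 2 (new)  [load 10/14]
  9 → cabin 3 (new)  [load 9/14]
  6 → cabin 4 (new)  [load 6/14]
  6 → cabin 4  [load 12/14]
  6 → cabin 5 (new)  [load 6/14]
  5 → cabin 3  [load 14/14]
  5 → cabin 5  [load 11/14]
  5 → cabin 6 (new)  [load 5/14]
  4 → cabin 2  [load 14/14]
  3 → cabin 1  [load 14/14]
6 cabins opened.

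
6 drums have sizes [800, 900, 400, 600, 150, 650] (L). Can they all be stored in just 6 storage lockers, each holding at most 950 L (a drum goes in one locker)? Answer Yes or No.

Yes

A valid assignment using 5 storage lockers:
  locker 1: 900 = 900
  locker 2: 800 + 150 = 950
  locker 3: 650 = 650
  locker 4: 600 = 600
  locker 5: 400 = 400
That uses only 5 ≤ 6, so 6 storage lockers are enough.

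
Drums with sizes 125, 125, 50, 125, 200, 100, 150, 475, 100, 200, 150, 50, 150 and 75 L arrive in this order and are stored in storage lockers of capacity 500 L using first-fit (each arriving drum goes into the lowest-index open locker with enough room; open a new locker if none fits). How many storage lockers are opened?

  125 → locker 1 (new)  [load 125/500]
  125 → locker 1  [load 250/500]
  50 → locker 1  [load 300/500]
  125 → locker 1  [load 425/500]
  200 → locker 2 (new)  [load 200/500]
  100 → locker 2  [load 300/500]
  150 → locker 2  [load 450/500]
  475 → locker 3 (new)  [load 475/500]
  100 → locker 4 (new)  [load 100/500]
  200 → locker 4  [load 300/500]
  150 → locker 4  [load 450/500]
  50 → locker 1  [load 475/500]
  150 → locker 5 (new)  [load 150/500]
  75 → locker 5  [load 225/500]
5 storage lockers opened.

5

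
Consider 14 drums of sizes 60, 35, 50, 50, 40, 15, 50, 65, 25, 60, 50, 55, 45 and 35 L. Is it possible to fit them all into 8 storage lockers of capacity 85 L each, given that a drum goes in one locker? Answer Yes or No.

No

Total = 635 L; ⌈635/85⌉ = 8.
9 drums each exceed half the capacity and cannot share a locker, forcing at least 9 storage lockers.
At least 9 storage lockers are required, but only 8 are allowed.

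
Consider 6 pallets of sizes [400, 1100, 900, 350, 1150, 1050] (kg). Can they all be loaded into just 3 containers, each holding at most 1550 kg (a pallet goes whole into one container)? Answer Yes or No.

Total = 4950 kg; ⌈4950/1550⌉ = 4.
At least 4 containers are required, but only 3 are allowed.

No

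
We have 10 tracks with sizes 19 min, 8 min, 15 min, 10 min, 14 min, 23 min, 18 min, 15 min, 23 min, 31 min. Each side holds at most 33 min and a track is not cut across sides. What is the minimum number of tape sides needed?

6

Total = 31 + 23 + 23 + 19 + 18 + 15 + 15 + 14 + 10 + 8 = 176 min.
Lower bound: ⌈176/33⌉ = 6 tape sides.
A packing using 6 tape sides:
  side 1: 31 = 31
  side 2: 23 + 10 = 33
  side 3: 23 + 8 = 31
  side 4: 19 + 14 = 33
  side 5: 18 + 15 = 33
  side 6: 15 = 15
This matches the lower bound, so 6 is optimal.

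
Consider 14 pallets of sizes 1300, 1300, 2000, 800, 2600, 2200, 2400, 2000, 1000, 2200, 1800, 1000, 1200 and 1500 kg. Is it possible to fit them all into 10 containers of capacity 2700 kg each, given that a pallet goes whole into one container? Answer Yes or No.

A valid assignment using 10 containers:
  container 1: 2600 = 2600
  container 2: 2400 = 2400
  container 3: 2200 = 2200
  container 4: 2200 = 2200
  container 5: 2000 = 2000
  container 6: 2000 = 2000
  container 7: 1800 + 800 = 2600
  container 8: 1500 + 1200 = 2700
  container 9: 1300 + 1300 = 2600
  container 10: 1000 + 1000 = 2000
Every load is within 2700 kg, so 10 containers suffice.

Yes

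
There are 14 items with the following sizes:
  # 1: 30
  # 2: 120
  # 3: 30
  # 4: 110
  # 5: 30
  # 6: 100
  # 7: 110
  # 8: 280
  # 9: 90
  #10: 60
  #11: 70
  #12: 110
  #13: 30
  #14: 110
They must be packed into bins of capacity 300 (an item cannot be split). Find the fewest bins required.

5

Total = 280 + 120 + 110 + 110 + 110 + 110 + 100 + 90 + 70 + 60 + 30 + 30 + 30 + 30 = 1280.
Lower bound: ⌈1280/300⌉ = 5 bins.
A packing using 5 bins:
  bin 1: 280 = 280
  bin 2: 120 + 110 + 70 = 300
  bin 3: 110 + 110 + 60 = 280
  bin 4: 110 + 100 + 90 = 300
  bin 5: 30 + 30 + 30 + 30 = 120
This matches the lower bound, so 5 is optimal.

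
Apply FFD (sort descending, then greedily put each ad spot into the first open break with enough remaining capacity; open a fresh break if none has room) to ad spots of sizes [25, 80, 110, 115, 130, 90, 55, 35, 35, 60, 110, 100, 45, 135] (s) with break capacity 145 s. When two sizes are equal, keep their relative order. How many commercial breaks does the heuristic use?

Sorted descending: 135, 130, 115, 110, 110, 100, 90, 80, 60, 55, 45, 35, 35, 25.
  135 → break 1 (new)  [load 135/145]
  130 → break 2 (new)  [load 130/145]
  115 → break 3 (new)  [load 115/145]
  110 → break 4 (new)  [load 110/145]
  110 → break 5 (new)  [load 110/145]
  100 → break 6 (new)  [load 100/145]
  90 → break 7 (new)  [load 90/145]
  80 → break 8 (new)  [load 80/145]
  60 → break 8  [load 140/145]
  55 → break 7  [load 145/145]
  45 → break 6  [load 145/145]
  35 → break 4  [load 145/145]
  35 → break 5  [load 145/145]
  25 → break 3  [load 140/145]
8 commercial breaks opened.

8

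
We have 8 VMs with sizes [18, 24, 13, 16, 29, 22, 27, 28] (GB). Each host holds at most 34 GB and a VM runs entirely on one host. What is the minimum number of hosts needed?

7

Total = 29 + 28 + 27 + 24 + 22 + 18 + 16 + 13 = 177 GB.
Lower bound: ⌈177/34⌉ = 6 hosts.
A packing using 7 hosts:
  host 1: 29 = 29
  host 2: 28 = 28
  host 3: 27 = 27
  host 4: 24 = 24
  host 5: 22 = 22
  host 6: 18 + 16 = 34
  host 7: 13 = 13
No arrangement into 6 hosts stays within capacity, so 7 is optimal.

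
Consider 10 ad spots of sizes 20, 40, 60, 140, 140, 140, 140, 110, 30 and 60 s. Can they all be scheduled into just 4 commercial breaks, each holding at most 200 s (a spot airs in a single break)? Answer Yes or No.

No

Total = 880 s; ⌈880/200⌉ = 5.
At least 5 commercial breaks are required, but only 4 are allowed.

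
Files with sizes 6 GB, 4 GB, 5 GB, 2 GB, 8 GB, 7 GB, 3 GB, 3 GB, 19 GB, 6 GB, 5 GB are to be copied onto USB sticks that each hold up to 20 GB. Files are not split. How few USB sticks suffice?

Total = 19 + 8 + 7 + 6 + 6 + 5 + 5 + 4 + 3 + 3 + 2 = 68 GB.
Lower bound: ⌈68/20⌉ = 4 USB sticks.
A packing using 4 USB sticks:
  USB stick 1: 19 = 19
  USB stick 2: 8 + 7 + 5 = 20
  USB stick 3: 6 + 6 + 5 + 3 = 20
  USB stick 4: 4 + 3 + 2 = 9
This matches the lower bound, so 4 is optimal.

4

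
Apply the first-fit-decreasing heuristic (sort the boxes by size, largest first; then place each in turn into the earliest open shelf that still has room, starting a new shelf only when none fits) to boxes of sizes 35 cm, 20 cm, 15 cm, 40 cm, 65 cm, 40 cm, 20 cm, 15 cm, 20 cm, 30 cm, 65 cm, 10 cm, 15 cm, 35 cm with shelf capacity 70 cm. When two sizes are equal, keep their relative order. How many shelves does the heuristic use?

7

Sorted descending: 65, 65, 40, 40, 35, 35, 30, 20, 20, 20, 15, 15, 15, 10.
  65 → shelf 1 (new)  [load 65/70]
  65 → shelf 2 (new)  [load 65/70]
  40 → shelf 3 (new)  [load 40/70]
  40 → shelf 4 (new)  [load 40/70]
  35 → shelf 5 (new)  [load 35/70]
  35 → shelf 5  [load 70/70]
  30 → shelf 3  [load 70/70]
  20 → shelf 4  [load 60/70]
  20 → shelf 6 (new)  [load 20/70]
  20 → shelf 6  [load 40/70]
  15 → shelf 6  [load 55/70]
  15 → shelf 6  [load 70/70]
  15 → shelf 7 (new)  [load 15/70]
  10 → shelf 4  [load 70/70]
7 shelves opened.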